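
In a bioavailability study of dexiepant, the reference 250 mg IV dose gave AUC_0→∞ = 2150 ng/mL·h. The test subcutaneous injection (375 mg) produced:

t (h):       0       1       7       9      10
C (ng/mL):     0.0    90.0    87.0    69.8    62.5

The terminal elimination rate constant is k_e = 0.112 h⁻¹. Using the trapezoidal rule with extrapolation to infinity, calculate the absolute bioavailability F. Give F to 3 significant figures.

F = 0.421

Trapezoidal AUC_0→10 (subcutaneous injection):
  [0→1]: (0.0+90.0)/2 × 1 = 45.0
  [1→7]: (90.0+87.0)/2 × 6 = 531.0
  [7→9]: (87.0+69.8)/2 × 2 = 156.8
  [9→10]: (69.8+62.5)/2 × 1 = 66.15
  Sum = 798.95 ng/mL·h
Tail: C_last/k_e = 62.5/0.112 = 558.036
AUC_0→∞ (subcutaneous injection) = 798.95 + 558.036 = 1356.986 ng/mL·h
F = (AUC_ev/D_ev)/(AUC_iv/D_iv) = (1356.986/375)/(2150/250) = 3.61863/8.6 = 0.4208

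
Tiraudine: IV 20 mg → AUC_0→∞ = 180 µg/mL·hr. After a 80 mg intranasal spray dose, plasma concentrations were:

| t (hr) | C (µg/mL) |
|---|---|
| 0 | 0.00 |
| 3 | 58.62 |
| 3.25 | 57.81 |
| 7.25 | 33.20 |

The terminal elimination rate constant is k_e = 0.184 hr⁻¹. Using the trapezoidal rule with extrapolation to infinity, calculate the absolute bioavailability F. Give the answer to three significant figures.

Trapezoidal AUC_0→7.25 (intranasal spray):
  [0→3]: (0.00+58.62)/2 × 3 = 87.93
  [3→3.25]: (58.62+57.81)/2 × 0.25 = 14.55375
  [3.25→7.25]: (57.81+33.20)/2 × 4 = 182.02
  Sum = 284.50375 µg/mL·hr
Tail: C_last/k_e = 33.20/0.184 = 180.435
AUC_0→∞ (intranasal spray) = 284.50375 + 180.435 = 464.93875 µg/mL·hr
F = (AUC_ev/D_ev)/(AUC_iv/D_iv) = (464.93875/80)/(180/20) = 5.81173/9 = 0.6457

F = 0.646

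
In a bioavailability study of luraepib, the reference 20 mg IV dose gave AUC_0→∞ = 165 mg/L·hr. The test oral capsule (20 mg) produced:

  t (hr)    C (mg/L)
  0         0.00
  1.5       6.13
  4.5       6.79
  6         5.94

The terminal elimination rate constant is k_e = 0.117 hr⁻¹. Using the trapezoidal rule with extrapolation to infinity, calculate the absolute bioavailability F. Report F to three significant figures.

Trapezoidal AUC_0→6 (oral capsule):
  [0→1.5]: (0.00+6.13)/2 × 1.5 = 4.5975
  [1.5→4.5]: (6.13+6.79)/2 × 3 = 19.38
  [4.5→6]: (6.79+5.94)/2 × 1.5 = 9.5475
  Sum = 33.525 mg/L·hr
Tail: C_last/k_e = 5.94/0.117 = 50.769
AUC_0→∞ (oral capsule) = 33.525 + 50.769 = 84.294 mg/L·hr
F = (AUC_ev/D_ev)/(AUC_iv/D_iv) = (84.294/20)/(165/20) = 4.2147/8.25 = 0.5109

F = 0.511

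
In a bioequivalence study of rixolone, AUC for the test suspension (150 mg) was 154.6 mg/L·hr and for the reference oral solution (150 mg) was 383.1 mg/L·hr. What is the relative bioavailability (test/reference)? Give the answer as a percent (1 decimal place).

F_rel = (AUC_test/D_test) / (AUC_ref/D_ref)
      = (154.6/150) / (383.1/150)
      = 1.03067 / 2.554 = 0.4036 = 40.36%

F_rel = 40.4%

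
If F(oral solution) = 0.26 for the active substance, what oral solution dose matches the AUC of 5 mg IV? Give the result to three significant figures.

For equal systemic exposure: F × D_ev = D_iv
D_ev = D_iv / F = 5 / 0.26 = 19.2308 mg

D_oral = 19.2 mg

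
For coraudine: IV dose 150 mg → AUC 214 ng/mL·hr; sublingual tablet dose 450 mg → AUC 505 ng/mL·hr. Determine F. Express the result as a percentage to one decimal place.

F = (AUC_ev / D_ev) / (AUC_iv / D_iv)
  = (505/450) / (214/150)
  = 1.12222 / 1.42667 = 0.7866
  = 78.66%

F = 78.7%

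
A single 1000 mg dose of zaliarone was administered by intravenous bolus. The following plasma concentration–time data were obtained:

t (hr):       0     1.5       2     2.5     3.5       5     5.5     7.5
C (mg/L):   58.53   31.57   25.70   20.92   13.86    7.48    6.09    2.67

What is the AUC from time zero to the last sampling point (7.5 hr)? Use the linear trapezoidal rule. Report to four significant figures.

AUC = 139.1 mg/L·hr

Trapezoidal AUC_0→7.5:
  [0→1.5]: (58.53+31.57)/2 × 1.5 = 67.575
  [1.5→2]: (31.57+25.70)/2 × 0.5 = 14.3175
  [2→2.5]: (25.70+20.92)/2 × 0.5 = 11.655
  [2.5→3.5]: (20.92+13.86)/2 × 1 = 17.39
  [3.5→5]: (13.86+7.48)/2 × 1.5 = 16.005
  [5→5.5]: (7.48+6.09)/2 × 0.5 = 3.3925
  [5.5→7.5]: (6.09+2.67)/2 × 2 = 8.76
  Sum = 139.095 mg/L·hr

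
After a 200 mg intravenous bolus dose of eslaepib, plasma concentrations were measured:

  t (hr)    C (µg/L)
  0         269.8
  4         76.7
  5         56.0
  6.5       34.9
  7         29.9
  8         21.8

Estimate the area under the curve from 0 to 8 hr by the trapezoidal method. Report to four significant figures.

Trapezoidal AUC_0→8:
  [0→4]: (269.8+76.7)/2 × 4 = 693.0
  [4→5]: (76.7+56.0)/2 × 1 = 66.35
  [5→6.5]: (56.0+34.9)/2 × 1.5 = 68.175
  [6.5→7]: (34.9+29.9)/2 × 0.5 = 16.2
  [7→8]: (29.9+21.8)/2 × 1 = 25.85
  Sum = 869.575 µg/L·hr

AUC = 869.6 µg/L·hr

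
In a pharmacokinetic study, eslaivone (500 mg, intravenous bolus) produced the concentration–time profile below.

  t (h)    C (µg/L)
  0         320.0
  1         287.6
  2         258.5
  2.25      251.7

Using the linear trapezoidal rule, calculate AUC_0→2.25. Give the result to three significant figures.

AUC = 641 µg/L·h

Trapezoidal AUC_0→2.25:
  [0→1]: (320.0+287.6)/2 × 1 = 303.8
  [1→2]: (287.6+258.5)/2 × 1 = 273.05
  [2→2.25]: (258.5+251.7)/2 × 0.25 = 63.775
  Sum = 640.625 µg/L·h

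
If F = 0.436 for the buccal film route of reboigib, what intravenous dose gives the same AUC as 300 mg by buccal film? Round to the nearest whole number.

D_iv = 131 mg

Systemic exposure from an extravascular dose = F × D_ev, so the equivalent IV dose is F × D_ev.
D_iv = F × D_ev = 0.436 × 300 = 130.8 mg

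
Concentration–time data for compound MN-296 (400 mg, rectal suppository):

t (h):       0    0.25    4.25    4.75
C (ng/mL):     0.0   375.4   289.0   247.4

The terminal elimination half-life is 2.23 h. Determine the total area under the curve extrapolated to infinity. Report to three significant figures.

Trapezoidal AUC_0→4.75:
  [0→0.25]: (0.0+375.4)/2 × 0.25 = 46.925
  [0.25→4.25]: (375.4+289.0)/2 × 4 = 1328.8
  [4.25→4.75]: (289.0+247.4)/2 × 0.5 = 134.1
  Sum = 1509.825 ng/mL·h
k_e = ln2 / t½ = 0.693147 / 2.23 = 0.3108 h^-1
Extrapolated tail: C_last / k_e = 247.4 / 0.3108 = 796.010
AUC_0→∞ = 1509.825 + 796.010 = 2305.835 ng/mL·h

AUC = 2310 ng/mL·h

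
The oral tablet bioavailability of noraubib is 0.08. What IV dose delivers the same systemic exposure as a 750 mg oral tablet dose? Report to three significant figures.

Systemic exposure from an extravascular dose = F × D_ev, so the equivalent IV dose is F × D_ev.
D_iv = F × D_ev = 0.08 × 750 = 60 mg

D_iv = 60.0 mg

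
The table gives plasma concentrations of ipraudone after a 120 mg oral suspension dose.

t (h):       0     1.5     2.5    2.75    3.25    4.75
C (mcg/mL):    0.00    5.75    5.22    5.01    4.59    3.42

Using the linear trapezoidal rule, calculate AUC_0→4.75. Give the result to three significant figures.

AUC = 19.5 mcg/mL·h

Trapezoidal AUC_0→4.75:
  [0→1.5]: (0.00+5.75)/2 × 1.5 = 4.3125
  [1.5→2.5]: (5.75+5.22)/2 × 1 = 5.485
  [2.5→2.75]: (5.22+5.01)/2 × 0.25 = 1.27875
  [2.75→3.25]: (5.01+4.59)/2 × 0.5 = 2.4
  [3.25→4.75]: (4.59+3.42)/2 × 1.5 = 6.0075
  Sum = 19.48375 mcg/mL·h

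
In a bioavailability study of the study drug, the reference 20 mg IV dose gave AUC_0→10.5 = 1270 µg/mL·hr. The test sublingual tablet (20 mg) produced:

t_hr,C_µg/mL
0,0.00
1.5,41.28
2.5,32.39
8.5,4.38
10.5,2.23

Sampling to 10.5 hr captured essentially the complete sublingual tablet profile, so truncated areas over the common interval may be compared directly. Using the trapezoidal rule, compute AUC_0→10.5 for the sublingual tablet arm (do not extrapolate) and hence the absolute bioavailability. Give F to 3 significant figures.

Trapezoidal AUC_0→10.5 (sublingual tablet):
  [0→1.5]: (0.00+41.28)/2 × 1.5 = 30.96
  [1.5→2.5]: (41.28+32.39)/2 × 1 = 36.835
  [2.5→8.5]: (32.39+4.38)/2 × 6 = 110.31
  [8.5→10.5]: (4.38+2.23)/2 × 2 = 6.61
  Sum = 184.715 µg/mL·hr
F = (AUC_ev/D_ev)/(AUC_iv/D_iv) = (184.715/20)/(1270/20) = 9.23575/63.5 = 0.1454

F = 0.145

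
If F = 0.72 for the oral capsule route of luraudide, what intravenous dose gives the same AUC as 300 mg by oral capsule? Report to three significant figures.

D_iv = 216 mg

Systemic exposure from an extravascular dose = F × D_ev, so the equivalent IV dose is F × D_ev.
D_iv = F × D_ev = 0.72 × 300 = 216 mg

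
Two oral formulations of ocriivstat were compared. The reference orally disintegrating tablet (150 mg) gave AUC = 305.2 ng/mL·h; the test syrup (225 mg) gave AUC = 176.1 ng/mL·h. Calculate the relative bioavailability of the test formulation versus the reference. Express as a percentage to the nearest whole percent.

F_rel = 38%

F_rel = (AUC_test/D_test) / (AUC_ref/D_ref)
      = (176.1/225) / (305.2/150)
      = 0.782667 / 2.03467 = 0.3847 = 38.47%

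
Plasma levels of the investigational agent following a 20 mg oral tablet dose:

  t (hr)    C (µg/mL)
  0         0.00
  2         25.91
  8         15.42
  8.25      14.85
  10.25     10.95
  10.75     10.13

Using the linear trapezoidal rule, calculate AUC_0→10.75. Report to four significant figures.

AUC = 184.8 µg/mL·hr

Trapezoidal AUC_0→10.75:
  [0→2]: (0.00+25.91)/2 × 2 = 25.91
  [2→8]: (25.91+15.42)/2 × 6 = 123.99
  [8→8.25]: (15.42+14.85)/2 × 0.25 = 3.78375
  [8.25→10.25]: (14.85+10.95)/2 × 2 = 25.8
  [10.25→10.75]: (10.95+10.13)/2 × 0.5 = 5.27
  Sum = 184.75375 µg/mL·hr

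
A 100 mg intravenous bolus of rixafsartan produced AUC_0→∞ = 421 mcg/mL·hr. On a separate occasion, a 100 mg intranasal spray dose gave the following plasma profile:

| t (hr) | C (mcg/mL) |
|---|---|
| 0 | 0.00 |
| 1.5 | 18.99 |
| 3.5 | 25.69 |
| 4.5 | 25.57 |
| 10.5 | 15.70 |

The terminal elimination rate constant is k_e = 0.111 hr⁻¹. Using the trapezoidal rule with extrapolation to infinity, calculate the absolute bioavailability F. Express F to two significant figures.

F = 0.83

Trapezoidal AUC_0→10.5 (intranasal spray):
  [0→1.5]: (0.00+18.99)/2 × 1.5 = 14.2425
  [1.5→3.5]: (18.99+25.69)/2 × 2 = 44.68
  [3.5→4.5]: (25.69+25.57)/2 × 1 = 25.63
  [4.5→10.5]: (25.57+15.70)/2 × 6 = 123.81
  Sum = 208.3625 mcg/mL·hr
Tail: C_last/k_e = 15.70/0.111 = 141.441
AUC_0→∞ (intranasal spray) = 208.3625 + 141.441 = 349.8035 mcg/mL·hr
F = (AUC_ev/D_ev)/(AUC_iv/D_iv) = (349.8035/100)/(421/100) = 3.498035/4.21 = 0.8309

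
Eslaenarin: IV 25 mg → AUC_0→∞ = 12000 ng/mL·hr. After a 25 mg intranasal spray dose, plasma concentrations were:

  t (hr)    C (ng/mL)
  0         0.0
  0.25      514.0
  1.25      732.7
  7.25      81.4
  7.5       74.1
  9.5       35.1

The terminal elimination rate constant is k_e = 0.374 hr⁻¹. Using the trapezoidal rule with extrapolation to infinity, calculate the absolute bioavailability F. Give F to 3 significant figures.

Trapezoidal AUC_0→9.5 (intranasal spray):
  [0→0.25]: (0.0+514.0)/2 × 0.25 = 64.25
  [0.25→1.25]: (514.0+732.7)/2 × 1 = 623.35
  [1.25→7.25]: (732.7+81.4)/2 × 6 = 2442.3
  [7.25→7.5]: (81.4+74.1)/2 × 0.25 = 19.4375
  [7.5→9.5]: (74.1+35.1)/2 × 2 = 109.2
  Sum = 3258.5375 ng/mL·hr
Tail: C_last/k_e = 35.1/0.374 = 93.850
AUC_0→∞ (intranasal spray) = 3258.5375 + 93.850 = 3352.3875 ng/mL·hr
F = (AUC_ev/D_ev)/(AUC_iv/D_iv) = (3352.3875/25)/(12000/25) = 134.0955/480 = 0.2794

F = 0.279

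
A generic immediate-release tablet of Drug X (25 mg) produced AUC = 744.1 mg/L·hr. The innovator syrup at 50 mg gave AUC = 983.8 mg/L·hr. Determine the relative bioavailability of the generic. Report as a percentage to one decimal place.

F_rel = 151.3%

F_rel = (AUC_test/D_test) / (AUC_ref/D_ref)
      = (744.1/25) / (983.8/50)
      = 29.764 / 19.676 = 1.5127 = 151.27%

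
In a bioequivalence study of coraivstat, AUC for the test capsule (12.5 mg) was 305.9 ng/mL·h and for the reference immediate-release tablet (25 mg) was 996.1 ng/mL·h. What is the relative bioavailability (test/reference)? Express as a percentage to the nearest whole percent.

F_rel = (AUC_test/D_test) / (AUC_ref/D_ref)
      = (305.9/12.5) / (996.1/25)
      = 24.472 / 39.844 = 0.6142 = 61.42%

F_rel = 61%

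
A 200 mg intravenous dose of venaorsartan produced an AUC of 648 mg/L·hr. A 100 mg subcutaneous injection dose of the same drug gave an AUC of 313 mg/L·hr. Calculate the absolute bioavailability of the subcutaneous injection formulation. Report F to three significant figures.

F = (AUC_ev / D_ev) / (AUC_iv / D_iv)
  = (313/100) / (648/200)
  = 3.13 / 3.24 = 0.9660

F = 0.966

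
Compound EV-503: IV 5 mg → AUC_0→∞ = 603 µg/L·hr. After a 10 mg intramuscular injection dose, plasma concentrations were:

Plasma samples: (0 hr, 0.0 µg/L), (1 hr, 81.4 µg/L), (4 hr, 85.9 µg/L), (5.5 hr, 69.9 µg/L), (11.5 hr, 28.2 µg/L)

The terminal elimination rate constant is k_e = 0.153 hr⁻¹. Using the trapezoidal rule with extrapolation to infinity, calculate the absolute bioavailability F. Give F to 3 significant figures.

F = 0.736

Trapezoidal AUC_0→11.5 (intramuscular injection):
  [0→1]: (0.0+81.4)/2 × 1 = 40.7
  [1→4]: (81.4+85.9)/2 × 3 = 250.95
  [4→5.5]: (85.9+69.9)/2 × 1.5 = 116.85
  [5.5→11.5]: (69.9+28.2)/2 × 6 = 294.3
  Sum = 702.8 µg/L·hr
Tail: C_last/k_e = 28.2/0.153 = 184.314
AUC_0→∞ (intramuscular injection) = 702.8 + 184.314 = 887.114 µg/L·hr
F = (AUC_ev/D_ev)/(AUC_iv/D_iv) = (887.114/10)/(603/5) = 88.7114/120.6 = 0.7356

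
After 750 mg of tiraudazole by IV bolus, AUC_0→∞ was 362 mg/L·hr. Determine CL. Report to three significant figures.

CL = 2.07 L/hr

CL = Dose_iv / AUC_0→∞
   = 750 / 362 = 2.07182 L/hr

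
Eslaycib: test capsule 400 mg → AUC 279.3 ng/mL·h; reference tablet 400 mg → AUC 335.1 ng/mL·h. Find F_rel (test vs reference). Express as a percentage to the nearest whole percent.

F_rel = 83%

F_rel = (AUC_test/D_test) / (AUC_ref/D_ref)
      = (279.3/400) / (335.1/400)
      = 0.69825 / 0.83775 = 0.8335 = 83.35%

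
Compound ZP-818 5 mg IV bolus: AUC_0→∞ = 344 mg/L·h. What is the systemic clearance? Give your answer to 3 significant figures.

CL = 0.0145 L/h

CL = Dose_iv / AUC_0→∞
   = 5 / 344 = 0.0145349 L/h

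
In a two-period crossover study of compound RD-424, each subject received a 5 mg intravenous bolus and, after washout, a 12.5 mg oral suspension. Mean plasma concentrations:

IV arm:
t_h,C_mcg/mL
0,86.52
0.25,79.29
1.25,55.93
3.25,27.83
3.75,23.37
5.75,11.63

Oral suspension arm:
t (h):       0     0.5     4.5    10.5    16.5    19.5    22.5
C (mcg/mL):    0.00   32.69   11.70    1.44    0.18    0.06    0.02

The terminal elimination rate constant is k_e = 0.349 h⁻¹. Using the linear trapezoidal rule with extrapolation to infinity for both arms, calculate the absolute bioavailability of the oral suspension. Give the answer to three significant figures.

F = 0.224

Trapezoidal AUC_0→5.75 (IV):
  [0→0.25]: (86.52+79.29)/2 × 0.25 = 20.72625
  [0.25→1.25]: (79.29+55.93)/2 × 1 = 67.61
  [1.25→3.25]: (55.93+27.83)/2 × 2 = 83.76
  [3.25→3.75]: (27.83+23.37)/2 × 0.5 = 12.8
  [3.75→5.75]: (23.37+11.63)/2 × 2 = 35.0
  Sum = 219.89625 mcg/mL·h
IV tail: 11.63/0.349 = 33.324; AUC_iv,0→∞ = 219.89625 + 33.324 = 253.22025 mcg/mL·h
Trapezoidal AUC_0→22.5 (oral suspension):
  [0→0.5]: (0.00+32.69)/2 × 0.5 = 8.1725
  [0.5→4.5]: (32.69+11.70)/2 × 4 = 88.78
  [4.5→10.5]: (11.70+1.44)/2 × 6 = 39.42
  [10.5→16.5]: (1.44+0.18)/2 × 6 = 4.86
  [16.5→19.5]: (0.18+0.06)/2 × 3 = 0.36
  [19.5→22.5]: (0.06+0.02)/2 × 3 = 0.12
  Sum = 141.7125 mcg/mL·h
oral suspension tail: 0.02/0.349 = 0.057; AUC_ev,0→∞ = 141.7125 + 0.057 = 141.7695 mcg/mL·h
F = (AUC_ev/D_ev)/(AUC_iv/D_iv) = (141.7695/12.5)/(253.22025/5) = 11.34156/50.64405 = 0.2239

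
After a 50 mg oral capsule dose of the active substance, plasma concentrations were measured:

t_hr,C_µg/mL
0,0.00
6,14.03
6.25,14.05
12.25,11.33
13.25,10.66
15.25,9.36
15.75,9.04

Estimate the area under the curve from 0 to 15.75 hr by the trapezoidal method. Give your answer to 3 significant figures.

AUC = 157 µg/mL·hr

Trapezoidal AUC_0→15.75:
  [0→6]: (0.00+14.03)/2 × 6 = 42.09
  [6→6.25]: (14.03+14.05)/2 × 0.25 = 3.51
  [6.25→12.25]: (14.05+11.33)/2 × 6 = 76.14
  [12.25→13.25]: (11.33+10.66)/2 × 1 = 10.995
  [13.25→15.25]: (10.66+9.36)/2 × 2 = 20.02
  [15.25→15.75]: (9.36+9.04)/2 × 0.5 = 4.6
  Sum = 157.355 µg/mL·hr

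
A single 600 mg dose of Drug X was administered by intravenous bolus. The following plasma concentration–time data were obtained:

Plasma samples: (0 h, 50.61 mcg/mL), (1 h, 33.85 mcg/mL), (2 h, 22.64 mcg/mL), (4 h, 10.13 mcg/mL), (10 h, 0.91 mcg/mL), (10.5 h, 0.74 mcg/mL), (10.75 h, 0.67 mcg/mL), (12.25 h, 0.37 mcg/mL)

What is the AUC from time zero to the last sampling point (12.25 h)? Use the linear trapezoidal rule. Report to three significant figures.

Trapezoidal AUC_0→12.25:
  [0→1]: (50.61+33.85)/2 × 1 = 42.23
  [1→2]: (33.85+22.64)/2 × 1 = 28.245
  [2→4]: (22.64+10.13)/2 × 2 = 32.77
  [4→10]: (10.13+0.91)/2 × 6 = 33.12
  [10→10.5]: (0.91+0.74)/2 × 0.5 = 0.4125
  [10.5→10.75]: (0.74+0.67)/2 × 0.25 = 0.17625
  [10.75→12.25]: (0.67+0.37)/2 × 1.5 = 0.78
  Sum = 137.73375 mcg/mL·h

AUC = 138 mcg/mL·h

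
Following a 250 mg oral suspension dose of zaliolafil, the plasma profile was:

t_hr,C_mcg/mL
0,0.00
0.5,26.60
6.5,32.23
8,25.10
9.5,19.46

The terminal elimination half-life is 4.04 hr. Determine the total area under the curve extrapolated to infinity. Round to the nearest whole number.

Trapezoidal AUC_0→9.5:
  [0→0.5]: (0.00+26.60)/2 × 0.5 = 6.65
  [0.5→6.5]: (26.60+32.23)/2 × 6 = 176.49
  [6.5→8]: (32.23+25.10)/2 × 1.5 = 42.9975
  [8→9.5]: (25.10+19.46)/2 × 1.5 = 33.42
  Sum = 259.5575 mcg/mL·hr
k_e = ln2 / t½ = 0.693147 / 4.04 = 0.1716 hr^-1
Extrapolated tail: C_last / k_e = 19.46 / 0.1716 = 113.403
AUC_0→∞ = 259.5575 + 113.403 = 372.9605 mcg/mL·hr

AUC = 373 mcg/mL·hr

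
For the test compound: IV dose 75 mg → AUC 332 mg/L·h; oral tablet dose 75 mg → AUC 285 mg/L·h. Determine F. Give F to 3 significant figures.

F = 0.858

F = (AUC_ev / D_ev) / (AUC_iv / D_iv)
  = (285/75) / (332/75)
  = 3.8 / 4.42667 = 0.8584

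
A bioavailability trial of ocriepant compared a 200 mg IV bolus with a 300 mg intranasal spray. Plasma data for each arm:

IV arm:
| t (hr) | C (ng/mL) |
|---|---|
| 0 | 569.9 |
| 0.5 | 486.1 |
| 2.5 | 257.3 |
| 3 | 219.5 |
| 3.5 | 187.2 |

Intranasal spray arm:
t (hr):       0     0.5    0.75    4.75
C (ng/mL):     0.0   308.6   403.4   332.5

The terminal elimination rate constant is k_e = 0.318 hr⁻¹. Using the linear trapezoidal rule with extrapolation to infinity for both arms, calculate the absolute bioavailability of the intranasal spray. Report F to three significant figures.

F = 0.985

Trapezoidal AUC_0→3.5 (IV):
  [0→0.5]: (569.9+486.1)/2 × 0.5 = 264.0
  [0.5→2.5]: (486.1+257.3)/2 × 2 = 743.4
  [2.5→3]: (257.3+219.5)/2 × 0.5 = 119.2
  [3→3.5]: (219.5+187.2)/2 × 0.5 = 101.675
  Sum = 1228.275 ng/mL·hr
IV tail: 187.2/0.318 = 588.679; AUC_iv,0→∞ = 1228.275 + 588.679 = 1816.954 ng/mL·hr
Trapezoidal AUC_0→4.75 (intranasal spray):
  [0→0.5]: (0.0+308.6)/2 × 0.5 = 77.15
  [0.5→0.75]: (308.6+403.4)/2 × 0.25 = 89.0
  [0.75→4.75]: (403.4+332.5)/2 × 4 = 1471.8
  Sum = 1637.95 ng/mL·hr
intranasal spray tail: 332.5/0.318 = 1045.597; AUC_ev,0→∞ = 1637.95 + 1045.597 = 2683.547 ng/mL·hr
F = (AUC_ev/D_ev)/(AUC_iv/D_iv) = (2683.547/300)/(1816.954/200) = 8.94516/9.08477 = 0.9846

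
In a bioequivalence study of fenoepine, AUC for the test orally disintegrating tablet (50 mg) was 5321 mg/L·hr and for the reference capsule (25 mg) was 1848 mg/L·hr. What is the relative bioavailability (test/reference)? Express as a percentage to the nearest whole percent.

F_rel = 144%

F_rel = (AUC_test/D_test) / (AUC_ref/D_ref)
      = (5321/50) / (1848/25)
      = 106.42 / 73.92 = 1.4397 = 143.97%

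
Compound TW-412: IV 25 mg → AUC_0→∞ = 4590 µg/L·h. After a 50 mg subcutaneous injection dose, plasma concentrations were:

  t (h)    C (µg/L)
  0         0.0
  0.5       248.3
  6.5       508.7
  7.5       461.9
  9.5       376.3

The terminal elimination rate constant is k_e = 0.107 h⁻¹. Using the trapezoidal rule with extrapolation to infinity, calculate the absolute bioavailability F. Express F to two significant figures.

Trapezoidal AUC_0→9.5 (subcutaneous injection):
  [0→0.5]: (0.0+248.3)/2 × 0.5 = 62.075
  [0.5→6.5]: (248.3+508.7)/2 × 6 = 2271.0
  [6.5→7.5]: (508.7+461.9)/2 × 1 = 485.3
  [7.5→9.5]: (461.9+376.3)/2 × 2 = 838.2
  Sum = 3656.575 µg/L·h
Tail: C_last/k_e = 376.3/0.107 = 3516.822
AUC_0→∞ (subcutaneous injection) = 3656.575 + 3516.822 = 7173.397 µg/L·h
F = (AUC_ev/D_ev)/(AUC_iv/D_iv) = (7173.397/50)/(4590/25) = 143.46794/183.6 = 0.7814

F = 0.78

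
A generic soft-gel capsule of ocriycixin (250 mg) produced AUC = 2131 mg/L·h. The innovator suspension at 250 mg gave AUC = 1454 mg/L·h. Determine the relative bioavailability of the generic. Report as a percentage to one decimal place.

F_rel = 146.6%

F_rel = (AUC_test/D_test) / (AUC_ref/D_ref)
      = (2131/250) / (1454/250)
      = 8.524 / 5.816 = 1.4656 = 146.56%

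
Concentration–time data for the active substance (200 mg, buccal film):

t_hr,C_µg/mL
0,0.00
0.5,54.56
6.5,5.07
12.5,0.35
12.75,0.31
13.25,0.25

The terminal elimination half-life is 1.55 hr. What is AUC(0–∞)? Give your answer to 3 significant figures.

Trapezoidal AUC_0→13.25:
  [0→0.5]: (0.00+54.56)/2 × 0.5 = 13.64
  [0.5→6.5]: (54.56+5.07)/2 × 6 = 178.89
  [6.5→12.5]: (5.07+0.35)/2 × 6 = 16.26
  [12.5→12.75]: (0.35+0.31)/2 × 0.25 = 0.0825
  [12.75→13.25]: (0.31+0.25)/2 × 0.5 = 0.14
  Sum = 209.0125 µg/mL·hr
k_e = ln2 / t½ = 0.693147 / 1.55 = 0.4472 hr^-1
Extrapolated tail: C_last / k_e = 0.25 / 0.4472 = 0.559
AUC_0→∞ = 209.0125 + 0.559 = 209.5715 µg/mL·hr

AUC = 210 µg/mL·hr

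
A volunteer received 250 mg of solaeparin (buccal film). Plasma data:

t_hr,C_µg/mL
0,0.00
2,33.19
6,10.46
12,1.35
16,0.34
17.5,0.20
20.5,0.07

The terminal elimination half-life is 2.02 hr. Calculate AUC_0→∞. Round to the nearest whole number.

AUC = 160 µg/mL·hr

Trapezoidal AUC_0→20.5:
  [0→2]: (0.00+33.19)/2 × 2 = 33.19
  [2→6]: (33.19+10.46)/2 × 4 = 87.3
  [6→12]: (10.46+1.35)/2 × 6 = 35.43
  [12→16]: (1.35+0.34)/2 × 4 = 3.38
  [16→17.5]: (0.34+0.20)/2 × 1.5 = 0.405
  [17.5→20.5]: (0.20+0.07)/2 × 3 = 0.405
  Sum = 160.11 µg/mL·hr
k_e = ln2 / t½ = 0.693147 / 2.02 = 0.3431 hr^-1
Extrapolated tail: C_last / k_e = 0.07 / 0.3431 = 0.204
AUC_0→∞ = 160.11 + 0.204 = 160.314 µg/mL·hr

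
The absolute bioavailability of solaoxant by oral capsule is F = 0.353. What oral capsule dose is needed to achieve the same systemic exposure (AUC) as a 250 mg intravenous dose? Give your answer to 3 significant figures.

For equal systemic exposure: F × D_ev = D_iv
D_ev = D_iv / F = 250 / 0.353 = 708.215 mg

D_oral = 708 mg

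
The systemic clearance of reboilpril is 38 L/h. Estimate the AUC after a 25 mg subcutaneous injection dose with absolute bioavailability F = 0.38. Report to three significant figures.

AUC = 0.250 mg/L·h

AUC_0→∞ = F × Dose / CL
        = 0.38 × 25 / 38 = 0.25 mg/L·h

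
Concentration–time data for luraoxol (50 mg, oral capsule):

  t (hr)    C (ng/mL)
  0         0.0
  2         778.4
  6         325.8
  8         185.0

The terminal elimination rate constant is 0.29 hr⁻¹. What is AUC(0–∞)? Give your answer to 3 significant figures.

AUC = 4140 ng/mL·hr

Trapezoidal AUC_0→8:
  [0→2]: (0.0+778.4)/2 × 2 = 778.4
  [2→6]: (778.4+325.8)/2 × 4 = 2208.4
  [6→8]: (325.8+185.0)/2 × 2 = 510.8
  Sum = 3497.6 ng/mL·hr
Extrapolated tail: C_last / k_e = 185.0 / 0.29 = 637.931
AUC_0→∞ = 3497.6 + 637.931 = 4135.531 ng/mL·hr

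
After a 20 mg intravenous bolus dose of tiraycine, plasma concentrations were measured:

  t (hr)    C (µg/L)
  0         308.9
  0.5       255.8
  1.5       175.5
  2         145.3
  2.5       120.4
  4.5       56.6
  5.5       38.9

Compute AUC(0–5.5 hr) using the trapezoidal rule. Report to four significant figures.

Trapezoidal AUC_0→5.5:
  [0→0.5]: (308.9+255.8)/2 × 0.5 = 141.175
  [0.5→1.5]: (255.8+175.5)/2 × 1 = 215.65
  [1.5→2]: (175.5+145.3)/2 × 0.5 = 80.2
  [2→2.5]: (145.3+120.4)/2 × 0.5 = 66.425
  [2.5→4.5]: (120.4+56.6)/2 × 2 = 177.0
  [4.5→5.5]: (56.6+38.9)/2 × 1 = 47.75
  Sum = 728.2 µg/L·hr

AUC = 728.2 µg/L·hr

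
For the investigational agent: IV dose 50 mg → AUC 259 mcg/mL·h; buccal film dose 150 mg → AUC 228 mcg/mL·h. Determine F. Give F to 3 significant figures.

F = (AUC_ev / D_ev) / (AUC_iv / D_iv)
  = (228/150) / (259/50)
  = 1.52 / 5.18 = 0.2934

F = 0.293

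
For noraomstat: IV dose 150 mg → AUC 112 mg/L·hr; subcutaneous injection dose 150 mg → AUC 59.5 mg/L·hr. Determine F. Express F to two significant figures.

F = 0.53

F = (AUC_ev / D_ev) / (AUC_iv / D_iv)
  = (59.5/150) / (112/150)
  = 0.396667 / 0.746667 = 0.5313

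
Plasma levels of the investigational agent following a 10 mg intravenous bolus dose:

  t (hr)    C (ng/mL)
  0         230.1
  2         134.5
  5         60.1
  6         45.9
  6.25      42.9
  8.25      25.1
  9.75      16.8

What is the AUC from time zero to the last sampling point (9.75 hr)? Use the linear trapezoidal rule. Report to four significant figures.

Trapezoidal AUC_0→9.75:
  [0→2]: (230.1+134.5)/2 × 2 = 364.6
  [2→5]: (134.5+60.1)/2 × 3 = 291.9
  [5→6]: (60.1+45.9)/2 × 1 = 53.0
  [6→6.25]: (45.9+42.9)/2 × 0.25 = 11.1
  [6.25→8.25]: (42.9+25.1)/2 × 2 = 68.0
  [8.25→9.75]: (25.1+16.8)/2 × 1.5 = 31.425
  Sum = 820.025 ng/mL·hr

AUC = 820.0 ng/mL·hr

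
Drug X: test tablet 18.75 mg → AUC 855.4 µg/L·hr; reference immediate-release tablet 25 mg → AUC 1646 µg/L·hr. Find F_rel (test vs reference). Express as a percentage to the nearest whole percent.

F_rel = (AUC_test/D_test) / (AUC_ref/D_ref)
      = (855.4/18.75) / (1646/25)
      = 45.6213 / 65.84 = 0.6929 = 69.29%

F_rel = 69%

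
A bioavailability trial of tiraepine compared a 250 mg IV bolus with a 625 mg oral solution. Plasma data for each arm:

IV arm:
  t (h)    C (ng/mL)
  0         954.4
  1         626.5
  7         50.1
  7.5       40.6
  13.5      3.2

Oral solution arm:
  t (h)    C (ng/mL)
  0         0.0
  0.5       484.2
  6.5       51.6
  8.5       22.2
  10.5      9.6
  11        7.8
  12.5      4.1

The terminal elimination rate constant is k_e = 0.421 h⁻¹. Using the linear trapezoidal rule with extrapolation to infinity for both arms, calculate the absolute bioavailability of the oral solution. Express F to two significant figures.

Trapezoidal AUC_0→13.5 (IV):
  [0→1]: (954.4+626.5)/2 × 1 = 790.45
  [1→7]: (626.5+50.1)/2 × 6 = 2029.8
  [7→7.5]: (50.1+40.6)/2 × 0.5 = 22.675
  [7.5→13.5]: (40.6+3.2)/2 × 6 = 131.4
  Sum = 2974.325 ng/mL·h
IV tail: 3.2/0.421 = 7.601; AUC_iv,0→∞ = 2974.325 + 7.601 = 2981.926 ng/mL·h
Trapezoidal AUC_0→12.5 (oral solution):
  [0→0.5]: (0.0+484.2)/2 × 0.5 = 121.05
  [0.5→6.5]: (484.2+51.6)/2 × 6 = 1607.4
  [6.5→8.5]: (51.6+22.2)/2 × 2 = 73.8
  [8.5→10.5]: (22.2+9.6)/2 × 2 = 31.8
  [10.5→11]: (9.6+7.8)/2 × 0.5 = 4.35
  [11→12.5]: (7.8+4.1)/2 × 1.5 = 8.925
  Sum = 1847.325 ng/mL·h
oral solution tail: 4.1/0.421 = 9.739; AUC_ev,0→∞ = 1847.325 + 9.739 = 1857.064 ng/mL·h
F = (AUC_ev/D_ev)/(AUC_iv/D_iv) = (1857.064/625)/(2981.926/250) = 2.9713024/11.927704 = 0.2491

F = 0.25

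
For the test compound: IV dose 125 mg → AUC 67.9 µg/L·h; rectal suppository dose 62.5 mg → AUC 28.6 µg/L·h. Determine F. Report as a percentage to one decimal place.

F = 84.2%

F = (AUC_ev / D_ev) / (AUC_iv / D_iv)
  = (28.6/62.5) / (67.9/125)
  = 0.4576 / 0.5432 = 0.8424
  = 84.24%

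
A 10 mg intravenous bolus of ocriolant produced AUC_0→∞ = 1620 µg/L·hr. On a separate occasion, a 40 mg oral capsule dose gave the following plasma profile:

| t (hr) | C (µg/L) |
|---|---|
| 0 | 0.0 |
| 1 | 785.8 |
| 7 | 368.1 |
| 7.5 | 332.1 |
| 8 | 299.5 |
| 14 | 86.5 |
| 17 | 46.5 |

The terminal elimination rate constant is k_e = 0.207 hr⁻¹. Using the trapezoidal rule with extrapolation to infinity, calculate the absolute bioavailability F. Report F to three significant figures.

Trapezoidal AUC_0→17 (oral capsule):
  [0→1]: (0.0+785.8)/2 × 1 = 392.9
  [1→7]: (785.8+368.1)/2 × 6 = 3461.7
  [7→7.5]: (368.1+332.1)/2 × 0.5 = 175.05
  [7.5→8]: (332.1+299.5)/2 × 0.5 = 157.9
  [8→14]: (299.5+86.5)/2 × 6 = 1158.0
  [14→17]: (86.5+46.5)/2 × 3 = 199.5
  Sum = 5545.05 µg/L·hr
Tail: C_last/k_e = 46.5/0.207 = 224.638
AUC_0→∞ (oral capsule) = 5545.05 + 224.638 = 5769.688 µg/L·hr
F = (AUC_ev/D_ev)/(AUC_iv/D_iv) = (5769.688/40)/(1620/10) = 144.2422/162 = 0.8904

F = 0.890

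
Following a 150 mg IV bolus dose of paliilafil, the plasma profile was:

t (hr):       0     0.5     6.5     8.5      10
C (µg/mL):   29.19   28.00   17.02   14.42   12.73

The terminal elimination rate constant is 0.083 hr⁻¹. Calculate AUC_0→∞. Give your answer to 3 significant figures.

Trapezoidal AUC_0→10:
  [0→0.5]: (29.19+28.00)/2 × 0.5 = 14.2975
  [0.5→6.5]: (28.00+17.02)/2 × 6 = 135.06
  [6.5→8.5]: (17.02+14.42)/2 × 2 = 31.44
  [8.5→10]: (14.42+12.73)/2 × 1.5 = 20.3625
  Sum = 201.16 µg/mL·hr
Extrapolated tail: C_last / k_e = 12.73 / 0.083 = 153.373
AUC_0→∞ = 201.16 + 153.373 = 354.533 µg/mL·hr

AUC = 355 µg/mL·hr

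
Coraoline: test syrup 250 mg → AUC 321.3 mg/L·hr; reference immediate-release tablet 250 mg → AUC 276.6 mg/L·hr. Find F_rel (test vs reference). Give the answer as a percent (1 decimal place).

F_rel = 116.2%

F_rel = (AUC_test/D_test) / (AUC_ref/D_ref)
      = (321.3/250) / (276.6/250)
      = 1.2852 / 1.1064 = 1.1616 = 116.16%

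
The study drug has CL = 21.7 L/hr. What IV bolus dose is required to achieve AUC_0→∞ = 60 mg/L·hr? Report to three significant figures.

Dose = 1300 mg

Dose_iv = CL × AUC_0→∞
     = 21.7 × 60 = 1302 mg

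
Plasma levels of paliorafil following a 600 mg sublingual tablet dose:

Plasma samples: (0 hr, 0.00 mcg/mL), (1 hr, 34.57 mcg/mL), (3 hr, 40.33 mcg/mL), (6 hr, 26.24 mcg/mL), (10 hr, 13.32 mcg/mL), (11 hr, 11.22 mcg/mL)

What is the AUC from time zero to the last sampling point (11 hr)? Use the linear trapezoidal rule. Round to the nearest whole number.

Trapezoidal AUC_0→11:
  [0→1]: (0.00+34.57)/2 × 1 = 17.285
  [1→3]: (34.57+40.33)/2 × 2 = 74.9
  [3→6]: (40.33+26.24)/2 × 3 = 99.855
  [6→10]: (26.24+13.32)/2 × 4 = 79.12
  [10→11]: (13.32+11.22)/2 × 1 = 12.27
  Sum = 283.43 mcg/mL·hr

AUC = 283 mcg/mL·hr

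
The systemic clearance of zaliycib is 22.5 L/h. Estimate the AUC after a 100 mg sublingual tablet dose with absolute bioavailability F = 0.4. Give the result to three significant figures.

AUC = 1.78 mg/L·h

AUC_0→∞ = F × Dose / CL
        = 0.4 × 100 / 22.5 = 1.77778 mg/L·h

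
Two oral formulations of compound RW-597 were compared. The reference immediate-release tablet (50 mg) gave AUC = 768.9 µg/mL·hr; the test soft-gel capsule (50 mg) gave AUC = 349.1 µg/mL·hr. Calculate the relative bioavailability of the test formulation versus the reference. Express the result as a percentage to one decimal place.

F_rel = (AUC_test/D_test) / (AUC_ref/D_ref)
      = (349.1/50) / (768.9/50)
      = 6.982 / 15.378 = 0.4540 = 45.40%

F_rel = 45.4%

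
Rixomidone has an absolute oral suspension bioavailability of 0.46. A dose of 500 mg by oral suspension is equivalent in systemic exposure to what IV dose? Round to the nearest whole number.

Systemic exposure from an extravascular dose = F × D_ev, so the equivalent IV dose is F × D_ev.
D_iv = F × D_ev = 0.46 × 500 = 230 mg

D_iv = 230 mg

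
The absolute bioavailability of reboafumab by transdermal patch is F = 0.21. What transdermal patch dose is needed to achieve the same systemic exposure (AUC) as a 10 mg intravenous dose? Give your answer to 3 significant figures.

For equal systemic exposure: F × D_ev = D_iv
D_ev = D_iv / F = 10 / 0.21 = 47.619 mg

D_transdermal = 47.6 mg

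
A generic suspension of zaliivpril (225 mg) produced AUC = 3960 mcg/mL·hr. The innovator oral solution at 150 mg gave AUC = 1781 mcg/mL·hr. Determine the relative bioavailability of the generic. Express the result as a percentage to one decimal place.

F_rel = 148.2%

F_rel = (AUC_test/D_test) / (AUC_ref/D_ref)
      = (3960/225) / (1781/150)
      = 17.6 / 11.8733 = 1.4823 = 148.23%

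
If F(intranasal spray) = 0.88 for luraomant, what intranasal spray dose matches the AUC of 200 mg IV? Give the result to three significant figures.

D_intranasal = 227 mg

For equal systemic exposure: F × D_ev = D_iv
D_ev = D_iv / F = 200 / 0.88 = 227.273 mg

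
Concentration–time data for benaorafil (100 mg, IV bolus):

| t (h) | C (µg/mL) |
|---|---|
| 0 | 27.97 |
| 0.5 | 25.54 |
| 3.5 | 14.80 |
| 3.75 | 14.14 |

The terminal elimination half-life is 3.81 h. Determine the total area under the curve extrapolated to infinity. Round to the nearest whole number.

Trapezoidal AUC_0→3.75:
  [0→0.5]: (27.97+25.54)/2 × 0.5 = 13.3775
  [0.5→3.5]: (25.54+14.80)/2 × 3 = 60.51
  [3.5→3.75]: (14.80+14.14)/2 × 0.25 = 3.6175
  Sum = 77.505 µg/mL·h
k_e = ln2 / t½ = 0.693147 / 3.81 = 0.1819 h^-1
Extrapolated tail: C_last / k_e = 14.14 / 0.1819 = 77.735
AUC_0→∞ = 77.505 + 77.735 = 155.24 µg/mL·h

AUC = 155 µg/mL·h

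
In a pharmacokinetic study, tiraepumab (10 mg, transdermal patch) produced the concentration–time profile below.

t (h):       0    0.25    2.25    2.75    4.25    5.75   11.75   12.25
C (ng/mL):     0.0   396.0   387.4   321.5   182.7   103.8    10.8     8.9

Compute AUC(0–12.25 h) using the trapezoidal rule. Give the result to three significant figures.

Trapezoidal AUC_0→12.25:
  [0→0.25]: (0.0+396.0)/2 × 0.25 = 49.5
  [0.25→2.25]: (396.0+387.4)/2 × 2 = 783.4
  [2.25→2.75]: (387.4+321.5)/2 × 0.5 = 177.225
  [2.75→4.25]: (321.5+182.7)/2 × 1.5 = 378.15
  [4.25→5.75]: (182.7+103.8)/2 × 1.5 = 214.875
  [5.75→11.75]: (103.8+10.8)/2 × 6 = 343.8
  [11.75→12.25]: (10.8+8.9)/2 × 0.5 = 4.925
  Sum = 1951.875 ng/mL·h

AUC = 1950 ng/mL·h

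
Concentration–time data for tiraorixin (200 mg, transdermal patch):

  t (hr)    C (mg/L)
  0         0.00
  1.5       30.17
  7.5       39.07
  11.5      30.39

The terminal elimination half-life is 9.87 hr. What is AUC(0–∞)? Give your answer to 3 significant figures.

Trapezoidal AUC_0→11.5:
  [0→1.5]: (0.00+30.17)/2 × 1.5 = 22.6275
  [1.5→7.5]: (30.17+39.07)/2 × 6 = 207.72
  [7.5→11.5]: (39.07+30.39)/2 × 4 = 138.92
  Sum = 369.2675 mg/L·hr
k_e = ln2 / t½ = 0.693147 / 9.87 = 0.0702 hr^-1
Extrapolated tail: C_last / k_e = 30.39 / 0.0702 = 432.906
AUC_0→∞ = 369.2675 + 432.906 = 802.1735 mg/L·hr

AUC = 802 mg/L·hr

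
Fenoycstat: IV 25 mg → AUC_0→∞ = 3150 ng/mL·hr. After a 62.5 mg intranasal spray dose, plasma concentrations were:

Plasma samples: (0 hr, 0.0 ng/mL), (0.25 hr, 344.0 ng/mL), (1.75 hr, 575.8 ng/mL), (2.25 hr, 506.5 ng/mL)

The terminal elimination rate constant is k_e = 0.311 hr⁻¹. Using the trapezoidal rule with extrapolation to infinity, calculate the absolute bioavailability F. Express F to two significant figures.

Trapezoidal AUC_0→2.25 (intranasal spray):
  [0→0.25]: (0.0+344.0)/2 × 0.25 = 43.0
  [0.25→1.75]: (344.0+575.8)/2 × 1.5 = 689.85
  [1.75→2.25]: (575.8+506.5)/2 × 0.5 = 270.575
  Sum = 1003.425 ng/mL·hr
Tail: C_last/k_e = 506.5/0.311 = 1628.617
AUC_0→∞ (intranasal spray) = 1003.425 + 1628.617 = 2632.042 ng/mL·hr
F = (AUC_ev/D_ev)/(AUC_iv/D_iv) = (2632.042/62.5)/(3150/25) = 42.112672/126 = 0.3342

F = 0.33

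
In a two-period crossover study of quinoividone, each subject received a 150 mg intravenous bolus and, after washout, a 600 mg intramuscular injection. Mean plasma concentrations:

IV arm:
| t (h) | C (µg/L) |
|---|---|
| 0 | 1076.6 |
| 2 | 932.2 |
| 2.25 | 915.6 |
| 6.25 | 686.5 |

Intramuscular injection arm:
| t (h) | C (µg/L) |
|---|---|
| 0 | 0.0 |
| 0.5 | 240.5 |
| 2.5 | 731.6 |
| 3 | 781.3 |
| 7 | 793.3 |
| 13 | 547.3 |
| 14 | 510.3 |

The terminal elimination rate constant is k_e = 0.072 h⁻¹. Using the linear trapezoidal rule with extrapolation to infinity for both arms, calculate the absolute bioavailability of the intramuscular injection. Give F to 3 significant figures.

F = 0.270

Trapezoidal AUC_0→6.25 (IV):
  [0→2]: (1076.6+932.2)/2 × 2 = 2008.8
  [2→2.25]: (932.2+915.6)/2 × 0.25 = 230.975
  [2.25→6.25]: (915.6+686.5)/2 × 4 = 3204.2
  Sum = 5443.975 µg/L·h
IV tail: 686.5/0.072 = 9534.722; AUC_iv,0→∞ = 5443.975 + 9534.722 = 14978.697 µg/L·h
Trapezoidal AUC_0→14 (intramuscular injection):
  [0→0.5]: (0.0+240.5)/2 × 0.5 = 60.125
  [0.5→2.5]: (240.5+731.6)/2 × 2 = 972.1
  [2.5→3]: (731.6+781.3)/2 × 0.5 = 378.225
  [3→7]: (781.3+793.3)/2 × 4 = 3149.2
  [7→13]: (793.3+547.3)/2 × 6 = 4021.8
  [13→14]: (547.3+510.3)/2 × 1 = 528.8
  Sum = 9110.25 µg/L·h
intramuscular injection tail: 510.3/0.072 = 7087.500; AUC_ev,0→∞ = 9110.25 + 7087.500 = 16197.75 µg/L·h
F = (AUC_ev/D_ev)/(AUC_iv/D_iv) = (16197.75/600)/(14978.697/150) = 26.99625/99.85798 = 0.2703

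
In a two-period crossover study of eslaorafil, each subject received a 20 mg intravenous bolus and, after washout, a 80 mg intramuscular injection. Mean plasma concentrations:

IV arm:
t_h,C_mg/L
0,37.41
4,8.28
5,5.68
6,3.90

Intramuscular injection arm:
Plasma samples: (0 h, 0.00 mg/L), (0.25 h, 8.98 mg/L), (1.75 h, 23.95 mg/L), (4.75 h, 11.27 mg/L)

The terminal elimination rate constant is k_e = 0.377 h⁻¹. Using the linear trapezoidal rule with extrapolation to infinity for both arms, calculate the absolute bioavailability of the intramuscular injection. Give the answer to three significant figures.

F = 0.239

Trapezoidal AUC_0→6 (IV):
  [0→4]: (37.41+8.28)/2 × 4 = 91.38
  [4→5]: (8.28+5.68)/2 × 1 = 6.98
  [5→6]: (5.68+3.90)/2 × 1 = 4.79
  Sum = 103.15 mg/L·h
IV tail: 3.90/0.377 = 10.345; AUC_iv,0→∞ = 103.15 + 10.345 = 113.495 mg/L·h
Trapezoidal AUC_0→4.75 (intramuscular injection):
  [0→0.25]: (0.00+8.98)/2 × 0.25 = 1.1225
  [0.25→1.75]: (8.98+23.95)/2 × 1.5 = 24.6975
  [1.75→4.75]: (23.95+11.27)/2 × 3 = 52.83
  Sum = 78.65 mg/L·h
intramuscular injection tail: 11.27/0.377 = 29.894; AUC_ev,0→∞ = 78.65 + 29.894 = 108.544 mg/L·h
F = (AUC_ev/D_ev)/(AUC_iv/D_iv) = (108.544/80)/(113.495/20) = 1.3568/5.67475 = 0.2391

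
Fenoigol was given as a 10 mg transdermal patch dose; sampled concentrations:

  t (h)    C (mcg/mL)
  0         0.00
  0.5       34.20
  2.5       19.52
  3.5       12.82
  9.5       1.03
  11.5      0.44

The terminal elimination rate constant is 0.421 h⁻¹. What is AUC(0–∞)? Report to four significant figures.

Trapezoidal AUC_0→11.5:
  [0→0.5]: (0.00+34.20)/2 × 0.5 = 8.55
  [0.5→2.5]: (34.20+19.52)/2 × 2 = 53.72
  [2.5→3.5]: (19.52+12.82)/2 × 1 = 16.17
  [3.5→9.5]: (12.82+1.03)/2 × 6 = 41.55
  [9.5→11.5]: (1.03+0.44)/2 × 2 = 1.47
  Sum = 121.46 mcg/mL·h
Extrapolated tail: C_last / k_e = 0.44 / 0.421 = 1.045
AUC_0→∞ = 121.46 + 1.045 = 122.505 mcg/mL·h

AUC = 122.5 mcg/mL·h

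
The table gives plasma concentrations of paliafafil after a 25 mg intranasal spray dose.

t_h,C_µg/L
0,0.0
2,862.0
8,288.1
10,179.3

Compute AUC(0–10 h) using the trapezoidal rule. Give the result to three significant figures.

AUC = 4780 µg/L·h

Trapezoidal AUC_0→10:
  [0→2]: (0.0+862.0)/2 × 2 = 862.0
  [2→8]: (862.0+288.1)/2 × 6 = 3450.3
  [8→10]: (288.1+179.3)/2 × 2 = 467.4
  Sum = 4779.7 µg/L·h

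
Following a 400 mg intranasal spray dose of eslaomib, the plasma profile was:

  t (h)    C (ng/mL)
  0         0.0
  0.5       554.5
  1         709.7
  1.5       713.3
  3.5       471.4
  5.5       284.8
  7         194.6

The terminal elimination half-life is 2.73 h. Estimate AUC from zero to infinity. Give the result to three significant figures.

Trapezoidal AUC_0→7:
  [0→0.5]: (0.0+554.5)/2 × 0.5 = 138.625
  [0.5→1]: (554.5+709.7)/2 × 0.5 = 316.05
  [1→1.5]: (709.7+713.3)/2 × 0.5 = 355.75
  [1.5→3.5]: (713.3+471.4)/2 × 2 = 1184.7
  [3.5→5.5]: (471.4+284.8)/2 × 2 = 756.2
  [5.5→7]: (284.8+194.6)/2 × 1.5 = 359.55
  Sum = 3110.875 ng/mL·h
k_e = ln2 / t½ = 0.693147 / 2.73 = 0.2539 h^-1
Extrapolated tail: C_last / k_e = 194.6 / 0.2539 = 766.443
AUC_0→∞ = 3110.875 + 766.443 = 3877.318 ng/mL·h

AUC = 3880 ng/mL·h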